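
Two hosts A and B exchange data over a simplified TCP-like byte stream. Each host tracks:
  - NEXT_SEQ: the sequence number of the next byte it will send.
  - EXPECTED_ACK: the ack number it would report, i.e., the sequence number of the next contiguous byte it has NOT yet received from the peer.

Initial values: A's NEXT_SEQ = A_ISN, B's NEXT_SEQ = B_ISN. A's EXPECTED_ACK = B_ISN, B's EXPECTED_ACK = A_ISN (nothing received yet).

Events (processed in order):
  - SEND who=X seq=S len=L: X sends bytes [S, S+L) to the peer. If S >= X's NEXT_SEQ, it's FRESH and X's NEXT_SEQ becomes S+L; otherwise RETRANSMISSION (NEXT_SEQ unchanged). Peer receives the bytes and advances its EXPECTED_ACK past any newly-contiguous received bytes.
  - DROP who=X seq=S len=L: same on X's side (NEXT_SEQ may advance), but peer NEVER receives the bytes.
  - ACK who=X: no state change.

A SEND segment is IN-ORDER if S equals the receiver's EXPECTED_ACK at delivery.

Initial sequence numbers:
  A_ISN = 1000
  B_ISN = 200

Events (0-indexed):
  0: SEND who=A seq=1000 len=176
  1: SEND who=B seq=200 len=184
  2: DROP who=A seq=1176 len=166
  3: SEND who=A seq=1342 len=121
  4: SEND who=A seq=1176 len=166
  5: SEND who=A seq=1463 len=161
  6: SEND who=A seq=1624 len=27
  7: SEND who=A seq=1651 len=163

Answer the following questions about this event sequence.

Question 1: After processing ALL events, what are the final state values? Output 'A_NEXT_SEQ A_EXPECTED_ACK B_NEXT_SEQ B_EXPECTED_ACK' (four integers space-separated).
Answer: 1814 384 384 1814

Derivation:
After event 0: A_seq=1176 A_ack=200 B_seq=200 B_ack=1176
After event 1: A_seq=1176 A_ack=384 B_seq=384 B_ack=1176
After event 2: A_seq=1342 A_ack=384 B_seq=384 B_ack=1176
After event 3: A_seq=1463 A_ack=384 B_seq=384 B_ack=1176
After event 4: A_seq=1463 A_ack=384 B_seq=384 B_ack=1463
After event 5: A_seq=1624 A_ack=384 B_seq=384 B_ack=1624
After event 6: A_seq=1651 A_ack=384 B_seq=384 B_ack=1651
After event 7: A_seq=1814 A_ack=384 B_seq=384 B_ack=1814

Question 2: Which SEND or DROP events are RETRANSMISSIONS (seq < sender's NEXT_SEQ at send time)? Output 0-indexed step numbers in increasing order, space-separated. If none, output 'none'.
Step 0: SEND seq=1000 -> fresh
Step 1: SEND seq=200 -> fresh
Step 2: DROP seq=1176 -> fresh
Step 3: SEND seq=1342 -> fresh
Step 4: SEND seq=1176 -> retransmit
Step 5: SEND seq=1463 -> fresh
Step 6: SEND seq=1624 -> fresh
Step 7: SEND seq=1651 -> fresh

Answer: 4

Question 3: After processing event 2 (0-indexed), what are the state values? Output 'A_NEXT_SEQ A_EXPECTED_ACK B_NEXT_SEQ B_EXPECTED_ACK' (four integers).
After event 0: A_seq=1176 A_ack=200 B_seq=200 B_ack=1176
After event 1: A_seq=1176 A_ack=384 B_seq=384 B_ack=1176
After event 2: A_seq=1342 A_ack=384 B_seq=384 B_ack=1176

1342 384 384 1176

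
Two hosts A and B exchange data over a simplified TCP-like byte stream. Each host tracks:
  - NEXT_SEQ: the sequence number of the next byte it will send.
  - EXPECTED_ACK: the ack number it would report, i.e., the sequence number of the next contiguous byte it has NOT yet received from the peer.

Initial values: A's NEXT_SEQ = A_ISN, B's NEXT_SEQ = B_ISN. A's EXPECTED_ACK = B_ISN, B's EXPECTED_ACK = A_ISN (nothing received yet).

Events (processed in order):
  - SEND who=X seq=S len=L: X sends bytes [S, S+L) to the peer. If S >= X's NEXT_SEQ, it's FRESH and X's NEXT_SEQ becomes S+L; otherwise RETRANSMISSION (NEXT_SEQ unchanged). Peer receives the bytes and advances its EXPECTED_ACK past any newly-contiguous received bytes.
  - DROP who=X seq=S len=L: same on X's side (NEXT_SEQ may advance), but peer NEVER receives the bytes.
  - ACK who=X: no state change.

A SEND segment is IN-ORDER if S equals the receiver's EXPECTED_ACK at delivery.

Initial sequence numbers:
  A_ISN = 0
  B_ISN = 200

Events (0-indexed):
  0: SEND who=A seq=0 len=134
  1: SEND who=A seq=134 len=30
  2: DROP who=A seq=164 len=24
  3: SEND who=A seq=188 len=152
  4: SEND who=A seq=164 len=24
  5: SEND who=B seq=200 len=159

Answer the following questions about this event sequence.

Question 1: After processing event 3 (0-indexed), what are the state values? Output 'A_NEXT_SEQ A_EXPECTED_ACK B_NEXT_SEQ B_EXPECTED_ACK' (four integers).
After event 0: A_seq=134 A_ack=200 B_seq=200 B_ack=134
After event 1: A_seq=164 A_ack=200 B_seq=200 B_ack=164
After event 2: A_seq=188 A_ack=200 B_seq=200 B_ack=164
After event 3: A_seq=340 A_ack=200 B_seq=200 B_ack=164

340 200 200 164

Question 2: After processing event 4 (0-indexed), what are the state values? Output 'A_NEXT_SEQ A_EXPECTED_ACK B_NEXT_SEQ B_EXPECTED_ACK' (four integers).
After event 0: A_seq=134 A_ack=200 B_seq=200 B_ack=134
After event 1: A_seq=164 A_ack=200 B_seq=200 B_ack=164
After event 2: A_seq=188 A_ack=200 B_seq=200 B_ack=164
After event 3: A_seq=340 A_ack=200 B_seq=200 B_ack=164
After event 4: A_seq=340 A_ack=200 B_seq=200 B_ack=340

340 200 200 340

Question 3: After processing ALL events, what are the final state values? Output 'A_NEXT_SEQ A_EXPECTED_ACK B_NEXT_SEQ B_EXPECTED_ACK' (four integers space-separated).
After event 0: A_seq=134 A_ack=200 B_seq=200 B_ack=134
After event 1: A_seq=164 A_ack=200 B_seq=200 B_ack=164
After event 2: A_seq=188 A_ack=200 B_seq=200 B_ack=164
After event 3: A_seq=340 A_ack=200 B_seq=200 B_ack=164
After event 4: A_seq=340 A_ack=200 B_seq=200 B_ack=340
After event 5: A_seq=340 A_ack=359 B_seq=359 B_ack=340

Answer: 340 359 359 340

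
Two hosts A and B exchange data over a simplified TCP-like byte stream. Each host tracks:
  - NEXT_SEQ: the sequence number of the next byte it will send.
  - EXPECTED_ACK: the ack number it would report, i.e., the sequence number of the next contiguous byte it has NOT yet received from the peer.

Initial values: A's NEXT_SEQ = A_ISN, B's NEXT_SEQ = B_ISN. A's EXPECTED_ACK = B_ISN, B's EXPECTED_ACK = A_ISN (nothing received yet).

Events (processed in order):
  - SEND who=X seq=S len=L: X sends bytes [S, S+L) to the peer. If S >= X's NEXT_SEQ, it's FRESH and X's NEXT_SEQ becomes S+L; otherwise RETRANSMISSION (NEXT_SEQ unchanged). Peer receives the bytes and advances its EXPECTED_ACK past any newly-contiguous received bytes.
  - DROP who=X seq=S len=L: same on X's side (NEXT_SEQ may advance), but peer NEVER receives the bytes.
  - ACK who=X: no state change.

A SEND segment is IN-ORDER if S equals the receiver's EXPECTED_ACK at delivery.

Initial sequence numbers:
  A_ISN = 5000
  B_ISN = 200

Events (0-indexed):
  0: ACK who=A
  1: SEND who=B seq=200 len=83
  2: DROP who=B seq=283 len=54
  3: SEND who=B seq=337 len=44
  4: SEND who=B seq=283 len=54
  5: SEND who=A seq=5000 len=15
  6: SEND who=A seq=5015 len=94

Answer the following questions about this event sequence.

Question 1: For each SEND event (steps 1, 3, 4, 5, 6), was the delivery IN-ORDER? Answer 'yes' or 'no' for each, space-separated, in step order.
Answer: yes no yes yes yes

Derivation:
Step 1: SEND seq=200 -> in-order
Step 3: SEND seq=337 -> out-of-order
Step 4: SEND seq=283 -> in-order
Step 5: SEND seq=5000 -> in-order
Step 6: SEND seq=5015 -> in-order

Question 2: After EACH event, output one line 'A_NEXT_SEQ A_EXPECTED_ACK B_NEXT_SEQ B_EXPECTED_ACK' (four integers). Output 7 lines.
5000 200 200 5000
5000 283 283 5000
5000 283 337 5000
5000 283 381 5000
5000 381 381 5000
5015 381 381 5015
5109 381 381 5109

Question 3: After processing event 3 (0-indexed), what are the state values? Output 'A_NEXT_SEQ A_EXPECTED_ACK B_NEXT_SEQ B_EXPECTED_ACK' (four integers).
After event 0: A_seq=5000 A_ack=200 B_seq=200 B_ack=5000
After event 1: A_seq=5000 A_ack=283 B_seq=283 B_ack=5000
After event 2: A_seq=5000 A_ack=283 B_seq=337 B_ack=5000
After event 3: A_seq=5000 A_ack=283 B_seq=381 B_ack=5000

5000 283 381 5000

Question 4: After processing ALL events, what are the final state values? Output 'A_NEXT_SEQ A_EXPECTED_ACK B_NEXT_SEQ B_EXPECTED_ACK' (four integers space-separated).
Answer: 5109 381 381 5109

Derivation:
After event 0: A_seq=5000 A_ack=200 B_seq=200 B_ack=5000
After event 1: A_seq=5000 A_ack=283 B_seq=283 B_ack=5000
After event 2: A_seq=5000 A_ack=283 B_seq=337 B_ack=5000
After event 3: A_seq=5000 A_ack=283 B_seq=381 B_ack=5000
After event 4: A_seq=5000 A_ack=381 B_seq=381 B_ack=5000
After event 5: A_seq=5015 A_ack=381 B_seq=381 B_ack=5015
After event 6: A_seq=5109 A_ack=381 B_seq=381 B_ack=5109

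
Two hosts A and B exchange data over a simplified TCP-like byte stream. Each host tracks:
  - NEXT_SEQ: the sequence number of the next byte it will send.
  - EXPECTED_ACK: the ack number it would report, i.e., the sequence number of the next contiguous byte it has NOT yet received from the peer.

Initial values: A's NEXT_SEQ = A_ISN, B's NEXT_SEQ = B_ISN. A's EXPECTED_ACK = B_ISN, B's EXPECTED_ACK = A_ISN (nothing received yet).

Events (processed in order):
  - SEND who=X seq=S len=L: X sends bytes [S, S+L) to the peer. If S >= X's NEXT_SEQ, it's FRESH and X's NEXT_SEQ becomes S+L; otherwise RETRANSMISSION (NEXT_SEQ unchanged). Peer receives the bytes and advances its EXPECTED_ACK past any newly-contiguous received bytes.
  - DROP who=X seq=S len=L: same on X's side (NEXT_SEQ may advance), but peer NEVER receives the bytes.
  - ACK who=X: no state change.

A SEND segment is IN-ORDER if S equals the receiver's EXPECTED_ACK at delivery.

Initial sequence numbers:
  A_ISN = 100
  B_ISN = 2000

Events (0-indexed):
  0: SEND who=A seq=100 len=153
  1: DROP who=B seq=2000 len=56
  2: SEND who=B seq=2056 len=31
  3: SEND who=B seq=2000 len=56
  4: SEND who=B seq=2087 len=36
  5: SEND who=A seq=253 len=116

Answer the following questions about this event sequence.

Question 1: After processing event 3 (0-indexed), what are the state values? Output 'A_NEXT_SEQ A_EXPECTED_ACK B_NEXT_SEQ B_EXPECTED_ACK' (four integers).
After event 0: A_seq=253 A_ack=2000 B_seq=2000 B_ack=253
After event 1: A_seq=253 A_ack=2000 B_seq=2056 B_ack=253
After event 2: A_seq=253 A_ack=2000 B_seq=2087 B_ack=253
After event 3: A_seq=253 A_ack=2087 B_seq=2087 B_ack=253

253 2087 2087 253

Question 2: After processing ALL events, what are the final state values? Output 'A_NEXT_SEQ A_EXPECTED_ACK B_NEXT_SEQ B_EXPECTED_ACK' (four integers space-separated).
Answer: 369 2123 2123 369

Derivation:
After event 0: A_seq=253 A_ack=2000 B_seq=2000 B_ack=253
After event 1: A_seq=253 A_ack=2000 B_seq=2056 B_ack=253
After event 2: A_seq=253 A_ack=2000 B_seq=2087 B_ack=253
After event 3: A_seq=253 A_ack=2087 B_seq=2087 B_ack=253
After event 4: A_seq=253 A_ack=2123 B_seq=2123 B_ack=253
After event 5: A_seq=369 A_ack=2123 B_seq=2123 B_ack=369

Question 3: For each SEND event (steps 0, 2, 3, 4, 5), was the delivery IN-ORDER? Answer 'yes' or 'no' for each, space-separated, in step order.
Step 0: SEND seq=100 -> in-order
Step 2: SEND seq=2056 -> out-of-order
Step 3: SEND seq=2000 -> in-order
Step 4: SEND seq=2087 -> in-order
Step 5: SEND seq=253 -> in-order

Answer: yes no yes yes yes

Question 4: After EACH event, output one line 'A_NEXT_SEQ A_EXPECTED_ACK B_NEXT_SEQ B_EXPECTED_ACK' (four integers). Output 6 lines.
253 2000 2000 253
253 2000 2056 253
253 2000 2087 253
253 2087 2087 253
253 2123 2123 253
369 2123 2123 369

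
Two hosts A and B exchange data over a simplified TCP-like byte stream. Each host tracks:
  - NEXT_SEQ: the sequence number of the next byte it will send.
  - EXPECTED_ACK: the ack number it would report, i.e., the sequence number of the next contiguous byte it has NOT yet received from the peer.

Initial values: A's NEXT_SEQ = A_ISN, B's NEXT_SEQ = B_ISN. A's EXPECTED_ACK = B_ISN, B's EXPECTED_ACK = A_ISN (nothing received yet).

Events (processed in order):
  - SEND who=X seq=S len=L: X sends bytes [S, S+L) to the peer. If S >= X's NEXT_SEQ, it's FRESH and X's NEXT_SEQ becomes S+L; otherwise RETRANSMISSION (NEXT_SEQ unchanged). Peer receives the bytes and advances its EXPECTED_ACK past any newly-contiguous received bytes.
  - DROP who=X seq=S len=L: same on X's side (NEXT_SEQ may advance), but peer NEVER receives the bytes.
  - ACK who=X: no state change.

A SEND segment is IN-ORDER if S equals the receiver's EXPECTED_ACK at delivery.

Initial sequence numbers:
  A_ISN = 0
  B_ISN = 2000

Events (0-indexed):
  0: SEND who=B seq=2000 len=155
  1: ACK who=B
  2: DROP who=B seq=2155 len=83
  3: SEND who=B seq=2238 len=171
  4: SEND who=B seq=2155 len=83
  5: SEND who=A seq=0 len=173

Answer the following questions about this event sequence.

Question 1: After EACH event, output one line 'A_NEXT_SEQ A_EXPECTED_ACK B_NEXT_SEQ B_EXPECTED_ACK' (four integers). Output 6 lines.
0 2155 2155 0
0 2155 2155 0
0 2155 2238 0
0 2155 2409 0
0 2409 2409 0
173 2409 2409 173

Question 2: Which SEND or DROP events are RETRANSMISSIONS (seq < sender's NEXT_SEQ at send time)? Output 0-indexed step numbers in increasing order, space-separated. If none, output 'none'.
Step 0: SEND seq=2000 -> fresh
Step 2: DROP seq=2155 -> fresh
Step 3: SEND seq=2238 -> fresh
Step 4: SEND seq=2155 -> retransmit
Step 5: SEND seq=0 -> fresh

Answer: 4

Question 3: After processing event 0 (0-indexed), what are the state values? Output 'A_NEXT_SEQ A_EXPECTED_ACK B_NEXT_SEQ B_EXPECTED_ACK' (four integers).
After event 0: A_seq=0 A_ack=2155 B_seq=2155 B_ack=0

0 2155 2155 0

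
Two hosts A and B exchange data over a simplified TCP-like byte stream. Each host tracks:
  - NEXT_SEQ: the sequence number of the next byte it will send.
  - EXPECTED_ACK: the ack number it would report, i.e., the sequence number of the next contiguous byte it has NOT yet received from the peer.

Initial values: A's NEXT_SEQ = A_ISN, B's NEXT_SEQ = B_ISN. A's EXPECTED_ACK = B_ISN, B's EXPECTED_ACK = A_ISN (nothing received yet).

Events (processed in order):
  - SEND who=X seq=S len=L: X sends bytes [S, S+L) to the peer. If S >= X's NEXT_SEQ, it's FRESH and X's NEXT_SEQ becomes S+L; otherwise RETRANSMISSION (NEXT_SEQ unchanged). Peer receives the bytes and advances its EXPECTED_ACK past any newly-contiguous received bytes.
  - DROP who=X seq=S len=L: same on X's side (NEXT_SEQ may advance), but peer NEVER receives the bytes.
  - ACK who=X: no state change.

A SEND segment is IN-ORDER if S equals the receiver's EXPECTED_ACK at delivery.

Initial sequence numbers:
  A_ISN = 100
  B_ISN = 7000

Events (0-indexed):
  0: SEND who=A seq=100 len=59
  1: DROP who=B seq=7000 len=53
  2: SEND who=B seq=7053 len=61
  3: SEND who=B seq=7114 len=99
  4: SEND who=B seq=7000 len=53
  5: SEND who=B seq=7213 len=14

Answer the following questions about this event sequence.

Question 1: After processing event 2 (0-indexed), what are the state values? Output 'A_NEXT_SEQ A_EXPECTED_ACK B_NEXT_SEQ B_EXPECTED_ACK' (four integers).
After event 0: A_seq=159 A_ack=7000 B_seq=7000 B_ack=159
After event 1: A_seq=159 A_ack=7000 B_seq=7053 B_ack=159
After event 2: A_seq=159 A_ack=7000 B_seq=7114 B_ack=159

159 7000 7114 159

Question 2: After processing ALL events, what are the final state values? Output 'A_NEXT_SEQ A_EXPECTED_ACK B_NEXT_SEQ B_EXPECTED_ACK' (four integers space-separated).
After event 0: A_seq=159 A_ack=7000 B_seq=7000 B_ack=159
After event 1: A_seq=159 A_ack=7000 B_seq=7053 B_ack=159
After event 2: A_seq=159 A_ack=7000 B_seq=7114 B_ack=159
After event 3: A_seq=159 A_ack=7000 B_seq=7213 B_ack=159
After event 4: A_seq=159 A_ack=7213 B_seq=7213 B_ack=159
After event 5: A_seq=159 A_ack=7227 B_seq=7227 B_ack=159

Answer: 159 7227 7227 159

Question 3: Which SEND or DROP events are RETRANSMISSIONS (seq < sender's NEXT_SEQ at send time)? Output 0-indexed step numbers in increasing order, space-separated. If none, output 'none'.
Step 0: SEND seq=100 -> fresh
Step 1: DROP seq=7000 -> fresh
Step 2: SEND seq=7053 -> fresh
Step 3: SEND seq=7114 -> fresh
Step 4: SEND seq=7000 -> retransmit
Step 5: SEND seq=7213 -> fresh

Answer: 4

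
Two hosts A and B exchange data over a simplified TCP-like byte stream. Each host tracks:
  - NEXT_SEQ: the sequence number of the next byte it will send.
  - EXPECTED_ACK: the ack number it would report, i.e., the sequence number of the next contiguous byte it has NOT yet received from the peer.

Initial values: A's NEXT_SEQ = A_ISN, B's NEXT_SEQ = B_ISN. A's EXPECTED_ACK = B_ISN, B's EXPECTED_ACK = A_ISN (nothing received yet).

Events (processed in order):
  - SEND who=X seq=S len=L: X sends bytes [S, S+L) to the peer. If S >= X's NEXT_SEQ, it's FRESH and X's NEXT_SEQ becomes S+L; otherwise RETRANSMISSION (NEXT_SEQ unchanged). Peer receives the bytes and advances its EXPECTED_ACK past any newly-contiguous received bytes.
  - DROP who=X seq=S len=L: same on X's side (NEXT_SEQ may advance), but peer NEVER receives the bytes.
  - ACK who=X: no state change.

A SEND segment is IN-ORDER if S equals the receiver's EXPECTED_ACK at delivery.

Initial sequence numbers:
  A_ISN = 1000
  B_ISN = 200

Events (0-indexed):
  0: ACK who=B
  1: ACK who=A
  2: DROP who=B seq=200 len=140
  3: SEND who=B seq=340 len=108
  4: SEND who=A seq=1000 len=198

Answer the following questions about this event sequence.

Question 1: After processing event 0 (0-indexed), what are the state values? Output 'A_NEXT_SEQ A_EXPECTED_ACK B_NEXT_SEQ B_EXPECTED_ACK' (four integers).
After event 0: A_seq=1000 A_ack=200 B_seq=200 B_ack=1000

1000 200 200 1000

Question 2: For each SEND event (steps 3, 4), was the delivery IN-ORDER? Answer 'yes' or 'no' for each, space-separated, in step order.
Step 3: SEND seq=340 -> out-of-order
Step 4: SEND seq=1000 -> in-order

Answer: no yes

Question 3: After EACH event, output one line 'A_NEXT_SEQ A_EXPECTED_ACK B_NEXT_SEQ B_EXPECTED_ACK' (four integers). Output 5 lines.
1000 200 200 1000
1000 200 200 1000
1000 200 340 1000
1000 200 448 1000
1198 200 448 1198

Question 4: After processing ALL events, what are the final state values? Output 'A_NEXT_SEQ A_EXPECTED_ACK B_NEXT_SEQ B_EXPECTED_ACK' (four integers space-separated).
After event 0: A_seq=1000 A_ack=200 B_seq=200 B_ack=1000
After event 1: A_seq=1000 A_ack=200 B_seq=200 B_ack=1000
After event 2: A_seq=1000 A_ack=200 B_seq=340 B_ack=1000
After event 3: A_seq=1000 A_ack=200 B_seq=448 B_ack=1000
After event 4: A_seq=1198 A_ack=200 B_seq=448 B_ack=1198

Answer: 1198 200 448 1198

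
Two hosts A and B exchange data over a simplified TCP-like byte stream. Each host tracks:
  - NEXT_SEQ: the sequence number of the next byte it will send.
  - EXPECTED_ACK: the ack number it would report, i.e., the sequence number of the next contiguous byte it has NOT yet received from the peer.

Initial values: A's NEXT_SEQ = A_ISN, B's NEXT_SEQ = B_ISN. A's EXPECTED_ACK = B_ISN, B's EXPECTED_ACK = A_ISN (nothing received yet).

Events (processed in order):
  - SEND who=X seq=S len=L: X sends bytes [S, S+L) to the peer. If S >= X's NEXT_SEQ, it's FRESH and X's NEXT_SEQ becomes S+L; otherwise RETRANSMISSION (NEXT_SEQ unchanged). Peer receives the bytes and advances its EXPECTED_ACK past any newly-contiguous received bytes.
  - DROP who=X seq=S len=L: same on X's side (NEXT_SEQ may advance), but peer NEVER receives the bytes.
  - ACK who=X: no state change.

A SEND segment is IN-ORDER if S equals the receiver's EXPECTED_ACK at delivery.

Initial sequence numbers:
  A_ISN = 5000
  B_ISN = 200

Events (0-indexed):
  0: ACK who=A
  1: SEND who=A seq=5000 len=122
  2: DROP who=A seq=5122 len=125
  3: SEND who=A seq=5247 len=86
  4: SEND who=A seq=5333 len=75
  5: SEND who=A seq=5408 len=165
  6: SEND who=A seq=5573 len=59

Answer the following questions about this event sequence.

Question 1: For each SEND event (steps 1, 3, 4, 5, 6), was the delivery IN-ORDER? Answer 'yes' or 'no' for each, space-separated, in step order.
Answer: yes no no no no

Derivation:
Step 1: SEND seq=5000 -> in-order
Step 3: SEND seq=5247 -> out-of-order
Step 4: SEND seq=5333 -> out-of-order
Step 5: SEND seq=5408 -> out-of-order
Step 6: SEND seq=5573 -> out-of-order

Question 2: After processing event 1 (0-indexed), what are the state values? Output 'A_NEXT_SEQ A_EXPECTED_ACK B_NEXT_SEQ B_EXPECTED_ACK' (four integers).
After event 0: A_seq=5000 A_ack=200 B_seq=200 B_ack=5000
After event 1: A_seq=5122 A_ack=200 B_seq=200 B_ack=5122

5122 200 200 5122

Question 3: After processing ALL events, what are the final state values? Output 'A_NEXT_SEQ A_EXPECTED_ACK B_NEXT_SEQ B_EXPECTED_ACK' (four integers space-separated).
After event 0: A_seq=5000 A_ack=200 B_seq=200 B_ack=5000
After event 1: A_seq=5122 A_ack=200 B_seq=200 B_ack=5122
After event 2: A_seq=5247 A_ack=200 B_seq=200 B_ack=5122
After event 3: A_seq=5333 A_ack=200 B_seq=200 B_ack=5122
After event 4: A_seq=5408 A_ack=200 B_seq=200 B_ack=5122
After event 5: A_seq=5573 A_ack=200 B_seq=200 B_ack=5122
After event 6: A_seq=5632 A_ack=200 B_seq=200 B_ack=5122

Answer: 5632 200 200 5122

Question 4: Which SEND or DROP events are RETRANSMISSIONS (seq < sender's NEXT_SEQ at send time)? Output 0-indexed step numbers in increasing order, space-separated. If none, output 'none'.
Step 1: SEND seq=5000 -> fresh
Step 2: DROP seq=5122 -> fresh
Step 3: SEND seq=5247 -> fresh
Step 4: SEND seq=5333 -> fresh
Step 5: SEND seq=5408 -> fresh
Step 6: SEND seq=5573 -> fresh

Answer: none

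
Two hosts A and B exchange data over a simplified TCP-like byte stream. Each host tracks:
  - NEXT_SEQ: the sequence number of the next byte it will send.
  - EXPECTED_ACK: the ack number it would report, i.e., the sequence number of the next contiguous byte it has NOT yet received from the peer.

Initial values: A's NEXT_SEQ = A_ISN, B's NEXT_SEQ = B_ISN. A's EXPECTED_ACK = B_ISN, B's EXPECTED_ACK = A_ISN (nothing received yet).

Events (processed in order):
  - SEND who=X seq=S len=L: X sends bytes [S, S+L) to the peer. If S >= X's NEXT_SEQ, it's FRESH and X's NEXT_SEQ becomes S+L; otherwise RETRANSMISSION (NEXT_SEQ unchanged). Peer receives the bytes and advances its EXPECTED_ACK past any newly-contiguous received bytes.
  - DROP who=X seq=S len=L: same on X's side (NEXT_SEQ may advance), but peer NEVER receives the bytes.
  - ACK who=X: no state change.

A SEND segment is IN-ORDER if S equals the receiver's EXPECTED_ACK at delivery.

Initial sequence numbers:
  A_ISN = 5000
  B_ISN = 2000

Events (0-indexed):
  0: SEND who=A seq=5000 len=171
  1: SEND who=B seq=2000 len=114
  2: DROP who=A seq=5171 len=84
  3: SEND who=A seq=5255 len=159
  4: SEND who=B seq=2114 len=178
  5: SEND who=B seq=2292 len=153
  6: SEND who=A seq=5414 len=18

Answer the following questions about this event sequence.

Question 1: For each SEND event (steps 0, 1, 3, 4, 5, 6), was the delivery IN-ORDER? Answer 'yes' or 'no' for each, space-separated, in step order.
Answer: yes yes no yes yes no

Derivation:
Step 0: SEND seq=5000 -> in-order
Step 1: SEND seq=2000 -> in-order
Step 3: SEND seq=5255 -> out-of-order
Step 4: SEND seq=2114 -> in-order
Step 5: SEND seq=2292 -> in-order
Step 6: SEND seq=5414 -> out-of-order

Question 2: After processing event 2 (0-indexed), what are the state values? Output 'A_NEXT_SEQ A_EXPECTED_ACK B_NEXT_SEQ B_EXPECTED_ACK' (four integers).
After event 0: A_seq=5171 A_ack=2000 B_seq=2000 B_ack=5171
After event 1: A_seq=5171 A_ack=2114 B_seq=2114 B_ack=5171
After event 2: A_seq=5255 A_ack=2114 B_seq=2114 B_ack=5171

5255 2114 2114 5171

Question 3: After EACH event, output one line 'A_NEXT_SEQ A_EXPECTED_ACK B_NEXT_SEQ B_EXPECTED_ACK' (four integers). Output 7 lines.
5171 2000 2000 5171
5171 2114 2114 5171
5255 2114 2114 5171
5414 2114 2114 5171
5414 2292 2292 5171
5414 2445 2445 5171
5432 2445 2445 5171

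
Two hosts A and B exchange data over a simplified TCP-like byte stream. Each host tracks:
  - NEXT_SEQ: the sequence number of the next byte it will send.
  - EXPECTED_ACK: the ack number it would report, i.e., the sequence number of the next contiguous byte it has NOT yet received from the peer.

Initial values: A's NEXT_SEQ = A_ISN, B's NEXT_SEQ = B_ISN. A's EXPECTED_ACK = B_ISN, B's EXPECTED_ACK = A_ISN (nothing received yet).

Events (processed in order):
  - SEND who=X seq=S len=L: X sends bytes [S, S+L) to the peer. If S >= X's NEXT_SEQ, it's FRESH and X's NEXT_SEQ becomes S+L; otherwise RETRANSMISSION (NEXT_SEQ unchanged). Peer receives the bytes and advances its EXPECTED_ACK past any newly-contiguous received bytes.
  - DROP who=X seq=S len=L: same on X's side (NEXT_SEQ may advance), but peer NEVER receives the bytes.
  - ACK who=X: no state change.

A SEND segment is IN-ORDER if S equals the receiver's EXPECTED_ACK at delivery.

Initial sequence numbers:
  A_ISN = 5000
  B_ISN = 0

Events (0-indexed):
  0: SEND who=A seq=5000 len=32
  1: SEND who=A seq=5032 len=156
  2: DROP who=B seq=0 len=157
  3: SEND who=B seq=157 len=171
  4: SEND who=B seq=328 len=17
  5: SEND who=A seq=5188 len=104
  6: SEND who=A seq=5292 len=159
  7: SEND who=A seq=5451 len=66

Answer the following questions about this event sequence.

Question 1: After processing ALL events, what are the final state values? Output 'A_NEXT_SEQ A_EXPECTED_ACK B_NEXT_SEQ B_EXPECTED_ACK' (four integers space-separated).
After event 0: A_seq=5032 A_ack=0 B_seq=0 B_ack=5032
After event 1: A_seq=5188 A_ack=0 B_seq=0 B_ack=5188
After event 2: A_seq=5188 A_ack=0 B_seq=157 B_ack=5188
After event 3: A_seq=5188 A_ack=0 B_seq=328 B_ack=5188
After event 4: A_seq=5188 A_ack=0 B_seq=345 B_ack=5188
After event 5: A_seq=5292 A_ack=0 B_seq=345 B_ack=5292
After event 6: A_seq=5451 A_ack=0 B_seq=345 B_ack=5451
After event 7: A_seq=5517 A_ack=0 B_seq=345 B_ack=5517

Answer: 5517 0 345 5517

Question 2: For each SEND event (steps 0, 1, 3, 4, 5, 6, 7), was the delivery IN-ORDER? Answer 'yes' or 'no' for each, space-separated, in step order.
Step 0: SEND seq=5000 -> in-order
Step 1: SEND seq=5032 -> in-order
Step 3: SEND seq=157 -> out-of-order
Step 4: SEND seq=328 -> out-of-order
Step 5: SEND seq=5188 -> in-order
Step 6: SEND seq=5292 -> in-order
Step 7: SEND seq=5451 -> in-order

Answer: yes yes no no yes yes yes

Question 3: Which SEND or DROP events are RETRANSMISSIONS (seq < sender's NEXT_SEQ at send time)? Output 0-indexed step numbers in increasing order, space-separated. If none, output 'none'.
Step 0: SEND seq=5000 -> fresh
Step 1: SEND seq=5032 -> fresh
Step 2: DROP seq=0 -> fresh
Step 3: SEND seq=157 -> fresh
Step 4: SEND seq=328 -> fresh
Step 5: SEND seq=5188 -> fresh
Step 6: SEND seq=5292 -> fresh
Step 7: SEND seq=5451 -> fresh

Answer: none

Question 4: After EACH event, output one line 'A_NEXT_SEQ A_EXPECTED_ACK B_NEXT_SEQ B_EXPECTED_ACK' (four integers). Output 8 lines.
5032 0 0 5032
5188 0 0 5188
5188 0 157 5188
5188 0 328 5188
5188 0 345 5188
5292 0 345 5292
5451 0 345 5451
5517 0 345 5517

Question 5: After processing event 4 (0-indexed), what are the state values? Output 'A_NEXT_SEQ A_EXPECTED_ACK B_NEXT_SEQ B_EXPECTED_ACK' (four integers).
After event 0: A_seq=5032 A_ack=0 B_seq=0 B_ack=5032
After event 1: A_seq=5188 A_ack=0 B_seq=0 B_ack=5188
After event 2: A_seq=5188 A_ack=0 B_seq=157 B_ack=5188
After event 3: A_seq=5188 A_ack=0 B_seq=328 B_ack=5188
After event 4: A_seq=5188 A_ack=0 B_seq=345 B_ack=5188

5188 0 345 5188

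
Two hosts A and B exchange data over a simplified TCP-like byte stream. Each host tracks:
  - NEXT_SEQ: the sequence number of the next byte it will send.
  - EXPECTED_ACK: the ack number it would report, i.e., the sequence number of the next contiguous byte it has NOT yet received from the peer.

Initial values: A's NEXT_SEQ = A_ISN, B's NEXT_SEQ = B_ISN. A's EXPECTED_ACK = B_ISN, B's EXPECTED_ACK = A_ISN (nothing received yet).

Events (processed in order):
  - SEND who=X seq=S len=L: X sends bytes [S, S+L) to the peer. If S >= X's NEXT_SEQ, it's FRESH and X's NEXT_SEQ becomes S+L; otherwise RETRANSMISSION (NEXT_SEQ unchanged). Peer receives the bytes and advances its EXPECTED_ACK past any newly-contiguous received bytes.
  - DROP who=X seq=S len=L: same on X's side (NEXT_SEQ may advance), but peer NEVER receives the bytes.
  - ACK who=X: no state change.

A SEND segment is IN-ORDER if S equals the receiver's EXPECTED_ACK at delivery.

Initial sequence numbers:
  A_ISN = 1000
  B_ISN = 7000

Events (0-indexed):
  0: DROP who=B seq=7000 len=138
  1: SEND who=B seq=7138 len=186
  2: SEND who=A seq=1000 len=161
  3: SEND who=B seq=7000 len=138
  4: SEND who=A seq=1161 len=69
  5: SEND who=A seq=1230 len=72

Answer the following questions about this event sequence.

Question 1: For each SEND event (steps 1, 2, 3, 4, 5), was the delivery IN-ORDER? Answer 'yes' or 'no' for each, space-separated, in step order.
Answer: no yes yes yes yes

Derivation:
Step 1: SEND seq=7138 -> out-of-order
Step 2: SEND seq=1000 -> in-order
Step 3: SEND seq=7000 -> in-order
Step 4: SEND seq=1161 -> in-order
Step 5: SEND seq=1230 -> in-order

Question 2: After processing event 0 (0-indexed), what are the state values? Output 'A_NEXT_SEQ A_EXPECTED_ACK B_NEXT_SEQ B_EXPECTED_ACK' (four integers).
After event 0: A_seq=1000 A_ack=7000 B_seq=7138 B_ack=1000

1000 7000 7138 1000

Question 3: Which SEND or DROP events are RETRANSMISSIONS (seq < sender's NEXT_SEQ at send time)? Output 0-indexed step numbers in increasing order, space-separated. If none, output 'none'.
Step 0: DROP seq=7000 -> fresh
Step 1: SEND seq=7138 -> fresh
Step 2: SEND seq=1000 -> fresh
Step 3: SEND seq=7000 -> retransmit
Step 4: SEND seq=1161 -> fresh
Step 5: SEND seq=1230 -> fresh

Answer: 3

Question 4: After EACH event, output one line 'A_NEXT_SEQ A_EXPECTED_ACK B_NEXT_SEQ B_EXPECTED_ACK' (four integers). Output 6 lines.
1000 7000 7138 1000
1000 7000 7324 1000
1161 7000 7324 1161
1161 7324 7324 1161
1230 7324 7324 1230
1302 7324 7324 1302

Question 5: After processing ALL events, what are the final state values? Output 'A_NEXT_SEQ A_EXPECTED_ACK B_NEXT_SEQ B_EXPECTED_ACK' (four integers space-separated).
Answer: 1302 7324 7324 1302

Derivation:
After event 0: A_seq=1000 A_ack=7000 B_seq=7138 B_ack=1000
After event 1: A_seq=1000 A_ack=7000 B_seq=7324 B_ack=1000
After event 2: A_seq=1161 A_ack=7000 B_seq=7324 B_ack=1161
After event 3: A_seq=1161 A_ack=7324 B_seq=7324 B_ack=1161
After event 4: A_seq=1230 A_ack=7324 B_seq=7324 B_ack=1230
After event 5: A_seq=1302 A_ack=7324 B_seq=7324 B_ack=1302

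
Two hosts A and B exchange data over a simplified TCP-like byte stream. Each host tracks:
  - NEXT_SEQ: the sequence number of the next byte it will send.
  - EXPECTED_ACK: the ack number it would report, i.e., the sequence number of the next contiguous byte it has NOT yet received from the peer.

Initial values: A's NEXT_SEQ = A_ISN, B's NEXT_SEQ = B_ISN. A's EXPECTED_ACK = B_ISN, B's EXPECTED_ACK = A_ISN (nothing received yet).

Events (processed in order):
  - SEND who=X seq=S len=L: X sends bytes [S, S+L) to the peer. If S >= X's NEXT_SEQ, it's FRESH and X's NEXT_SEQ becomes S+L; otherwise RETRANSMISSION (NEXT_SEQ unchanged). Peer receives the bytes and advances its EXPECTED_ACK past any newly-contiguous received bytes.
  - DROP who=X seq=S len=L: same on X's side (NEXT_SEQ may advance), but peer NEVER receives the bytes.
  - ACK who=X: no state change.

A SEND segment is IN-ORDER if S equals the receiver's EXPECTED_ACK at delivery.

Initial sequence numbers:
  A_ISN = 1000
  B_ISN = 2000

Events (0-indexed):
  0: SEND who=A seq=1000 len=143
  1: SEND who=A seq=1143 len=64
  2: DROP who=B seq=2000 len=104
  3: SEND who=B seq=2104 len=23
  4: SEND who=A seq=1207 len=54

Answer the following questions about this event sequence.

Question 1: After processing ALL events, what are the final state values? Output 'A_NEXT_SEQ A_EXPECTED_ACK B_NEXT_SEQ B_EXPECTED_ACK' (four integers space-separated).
After event 0: A_seq=1143 A_ack=2000 B_seq=2000 B_ack=1143
After event 1: A_seq=1207 A_ack=2000 B_seq=2000 B_ack=1207
After event 2: A_seq=1207 A_ack=2000 B_seq=2104 B_ack=1207
After event 3: A_seq=1207 A_ack=2000 B_seq=2127 B_ack=1207
After event 4: A_seq=1261 A_ack=2000 B_seq=2127 B_ack=1261

Answer: 1261 2000 2127 1261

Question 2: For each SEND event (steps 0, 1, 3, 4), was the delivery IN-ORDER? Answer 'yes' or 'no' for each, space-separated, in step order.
Step 0: SEND seq=1000 -> in-order
Step 1: SEND seq=1143 -> in-order
Step 3: SEND seq=2104 -> out-of-order
Step 4: SEND seq=1207 -> in-order

Answer: yes yes no yes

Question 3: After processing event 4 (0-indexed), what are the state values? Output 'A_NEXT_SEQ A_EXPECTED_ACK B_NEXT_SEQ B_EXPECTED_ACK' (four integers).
After event 0: A_seq=1143 A_ack=2000 B_seq=2000 B_ack=1143
After event 1: A_seq=1207 A_ack=2000 B_seq=2000 B_ack=1207
After event 2: A_seq=1207 A_ack=2000 B_seq=2104 B_ack=1207
After event 3: A_seq=1207 A_ack=2000 B_seq=2127 B_ack=1207
After event 4: A_seq=1261 A_ack=2000 B_seq=2127 B_ack=1261

1261 2000 2127 1261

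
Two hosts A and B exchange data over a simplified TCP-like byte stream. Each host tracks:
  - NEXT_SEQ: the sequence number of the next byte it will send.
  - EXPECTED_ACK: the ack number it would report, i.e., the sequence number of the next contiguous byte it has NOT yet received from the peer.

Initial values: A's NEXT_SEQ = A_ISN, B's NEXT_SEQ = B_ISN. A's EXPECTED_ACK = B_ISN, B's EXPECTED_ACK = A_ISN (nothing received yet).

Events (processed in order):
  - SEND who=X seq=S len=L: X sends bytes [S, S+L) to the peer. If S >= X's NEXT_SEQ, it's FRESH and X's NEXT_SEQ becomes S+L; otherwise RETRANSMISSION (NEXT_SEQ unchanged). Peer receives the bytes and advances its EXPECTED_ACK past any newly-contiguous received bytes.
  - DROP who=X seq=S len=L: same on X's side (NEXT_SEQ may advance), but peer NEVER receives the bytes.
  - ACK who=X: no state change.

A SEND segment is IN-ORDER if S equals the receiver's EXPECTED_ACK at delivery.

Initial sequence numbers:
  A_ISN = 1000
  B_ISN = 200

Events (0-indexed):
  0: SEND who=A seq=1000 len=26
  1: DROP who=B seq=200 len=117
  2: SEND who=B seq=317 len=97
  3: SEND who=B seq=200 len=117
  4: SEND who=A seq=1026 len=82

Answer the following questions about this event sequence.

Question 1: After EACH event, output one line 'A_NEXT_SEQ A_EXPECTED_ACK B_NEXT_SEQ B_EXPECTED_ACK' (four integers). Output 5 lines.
1026 200 200 1026
1026 200 317 1026
1026 200 414 1026
1026 414 414 1026
1108 414 414 1108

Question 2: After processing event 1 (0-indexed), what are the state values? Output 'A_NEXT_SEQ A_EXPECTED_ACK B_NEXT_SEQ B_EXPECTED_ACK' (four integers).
After event 0: A_seq=1026 A_ack=200 B_seq=200 B_ack=1026
After event 1: A_seq=1026 A_ack=200 B_seq=317 B_ack=1026

1026 200 317 1026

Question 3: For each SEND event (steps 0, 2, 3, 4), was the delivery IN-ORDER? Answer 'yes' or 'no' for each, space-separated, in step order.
Answer: yes no yes yes

Derivation:
Step 0: SEND seq=1000 -> in-order
Step 2: SEND seq=317 -> out-of-order
Step 3: SEND seq=200 -> in-order
Step 4: SEND seq=1026 -> in-order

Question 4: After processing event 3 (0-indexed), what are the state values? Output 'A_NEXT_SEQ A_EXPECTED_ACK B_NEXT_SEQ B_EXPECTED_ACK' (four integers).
After event 0: A_seq=1026 A_ack=200 B_seq=200 B_ack=1026
After event 1: A_seq=1026 A_ack=200 B_seq=317 B_ack=1026
After event 2: A_seq=1026 A_ack=200 B_seq=414 B_ack=1026
After event 3: A_seq=1026 A_ack=414 B_seq=414 B_ack=1026

1026 414 414 1026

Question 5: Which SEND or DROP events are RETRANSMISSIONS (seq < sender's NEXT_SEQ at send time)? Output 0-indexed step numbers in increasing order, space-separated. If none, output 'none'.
Step 0: SEND seq=1000 -> fresh
Step 1: DROP seq=200 -> fresh
Step 2: SEND seq=317 -> fresh
Step 3: SEND seq=200 -> retransmit
Step 4: SEND seq=1026 -> fresh

Answer: 3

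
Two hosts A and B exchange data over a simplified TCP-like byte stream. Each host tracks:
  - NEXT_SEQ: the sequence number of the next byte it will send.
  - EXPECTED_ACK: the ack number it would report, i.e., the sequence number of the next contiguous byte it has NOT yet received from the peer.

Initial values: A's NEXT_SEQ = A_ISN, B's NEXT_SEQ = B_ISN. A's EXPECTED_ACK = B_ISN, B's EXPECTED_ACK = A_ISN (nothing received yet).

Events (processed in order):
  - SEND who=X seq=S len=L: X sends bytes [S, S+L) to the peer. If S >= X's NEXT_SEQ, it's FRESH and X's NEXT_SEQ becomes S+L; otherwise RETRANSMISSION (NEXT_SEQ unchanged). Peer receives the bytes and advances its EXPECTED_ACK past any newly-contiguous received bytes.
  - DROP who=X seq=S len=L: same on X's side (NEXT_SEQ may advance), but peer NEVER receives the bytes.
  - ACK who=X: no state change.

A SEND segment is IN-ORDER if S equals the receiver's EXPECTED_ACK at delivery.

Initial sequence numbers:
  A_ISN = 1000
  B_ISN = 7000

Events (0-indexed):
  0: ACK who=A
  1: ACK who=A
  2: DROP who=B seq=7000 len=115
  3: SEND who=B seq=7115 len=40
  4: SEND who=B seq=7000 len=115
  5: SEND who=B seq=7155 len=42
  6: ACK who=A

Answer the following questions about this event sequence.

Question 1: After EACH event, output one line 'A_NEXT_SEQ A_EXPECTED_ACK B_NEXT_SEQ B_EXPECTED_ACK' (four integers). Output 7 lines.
1000 7000 7000 1000
1000 7000 7000 1000
1000 7000 7115 1000
1000 7000 7155 1000
1000 7155 7155 1000
1000 7197 7197 1000
1000 7197 7197 1000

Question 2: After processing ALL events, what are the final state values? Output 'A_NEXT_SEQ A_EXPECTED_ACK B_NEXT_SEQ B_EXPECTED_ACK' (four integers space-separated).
After event 0: A_seq=1000 A_ack=7000 B_seq=7000 B_ack=1000
After event 1: A_seq=1000 A_ack=7000 B_seq=7000 B_ack=1000
After event 2: A_seq=1000 A_ack=7000 B_seq=7115 B_ack=1000
After event 3: A_seq=1000 A_ack=7000 B_seq=7155 B_ack=1000
After event 4: A_seq=1000 A_ack=7155 B_seq=7155 B_ack=1000
After event 5: A_seq=1000 A_ack=7197 B_seq=7197 B_ack=1000
After event 6: A_seq=1000 A_ack=7197 B_seq=7197 B_ack=1000

Answer: 1000 7197 7197 1000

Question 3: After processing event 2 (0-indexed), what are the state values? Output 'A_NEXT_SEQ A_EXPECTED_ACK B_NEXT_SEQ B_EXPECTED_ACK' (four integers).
After event 0: A_seq=1000 A_ack=7000 B_seq=7000 B_ack=1000
After event 1: A_seq=1000 A_ack=7000 B_seq=7000 B_ack=1000
After event 2: A_seq=1000 A_ack=7000 B_seq=7115 B_ack=1000

1000 7000 7115 1000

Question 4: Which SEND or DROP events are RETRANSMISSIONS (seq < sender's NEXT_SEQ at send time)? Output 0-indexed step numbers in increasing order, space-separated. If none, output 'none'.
Step 2: DROP seq=7000 -> fresh
Step 3: SEND seq=7115 -> fresh
Step 4: SEND seq=7000 -> retransmit
Step 5: SEND seq=7155 -> fresh

Answer: 4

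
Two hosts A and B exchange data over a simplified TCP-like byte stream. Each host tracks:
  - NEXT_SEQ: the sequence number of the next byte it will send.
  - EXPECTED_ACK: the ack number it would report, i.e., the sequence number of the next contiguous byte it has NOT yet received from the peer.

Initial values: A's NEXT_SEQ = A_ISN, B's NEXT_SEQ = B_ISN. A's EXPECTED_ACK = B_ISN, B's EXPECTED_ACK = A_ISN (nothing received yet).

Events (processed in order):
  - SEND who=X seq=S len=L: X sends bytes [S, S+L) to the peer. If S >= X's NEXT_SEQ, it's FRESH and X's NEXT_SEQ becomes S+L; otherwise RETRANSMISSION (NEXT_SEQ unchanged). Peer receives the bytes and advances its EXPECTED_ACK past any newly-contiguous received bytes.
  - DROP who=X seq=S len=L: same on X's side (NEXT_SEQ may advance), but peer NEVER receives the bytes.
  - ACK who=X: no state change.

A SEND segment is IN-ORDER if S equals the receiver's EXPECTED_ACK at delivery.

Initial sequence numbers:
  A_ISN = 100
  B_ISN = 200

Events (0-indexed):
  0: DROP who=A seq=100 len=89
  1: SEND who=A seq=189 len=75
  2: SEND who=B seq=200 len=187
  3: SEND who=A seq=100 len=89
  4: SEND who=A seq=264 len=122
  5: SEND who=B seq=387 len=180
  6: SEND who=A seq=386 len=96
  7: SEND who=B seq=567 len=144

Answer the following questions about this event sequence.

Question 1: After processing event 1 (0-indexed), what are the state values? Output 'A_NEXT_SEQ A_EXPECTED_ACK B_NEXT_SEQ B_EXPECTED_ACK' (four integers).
After event 0: A_seq=189 A_ack=200 B_seq=200 B_ack=100
After event 1: A_seq=264 A_ack=200 B_seq=200 B_ack=100

264 200 200 100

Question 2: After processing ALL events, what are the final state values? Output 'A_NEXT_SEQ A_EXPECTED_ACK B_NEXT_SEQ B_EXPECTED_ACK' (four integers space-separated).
Answer: 482 711 711 482

Derivation:
After event 0: A_seq=189 A_ack=200 B_seq=200 B_ack=100
After event 1: A_seq=264 A_ack=200 B_seq=200 B_ack=100
After event 2: A_seq=264 A_ack=387 B_seq=387 B_ack=100
After event 3: A_seq=264 A_ack=387 B_seq=387 B_ack=264
After event 4: A_seq=386 A_ack=387 B_seq=387 B_ack=386
After event 5: A_seq=386 A_ack=567 B_seq=567 B_ack=386
After event 6: A_seq=482 A_ack=567 B_seq=567 B_ack=482
After event 7: A_seq=482 A_ack=711 B_seq=711 B_ack=482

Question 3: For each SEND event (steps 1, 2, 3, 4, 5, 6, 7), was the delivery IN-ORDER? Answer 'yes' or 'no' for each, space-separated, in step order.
Answer: no yes yes yes yes yes yes

Derivation:
Step 1: SEND seq=189 -> out-of-order
Step 2: SEND seq=200 -> in-order
Step 3: SEND seq=100 -> in-order
Step 4: SEND seq=264 -> in-order
Step 5: SEND seq=387 -> in-order
Step 6: SEND seq=386 -> in-order
Step 7: SEND seq=567 -> in-order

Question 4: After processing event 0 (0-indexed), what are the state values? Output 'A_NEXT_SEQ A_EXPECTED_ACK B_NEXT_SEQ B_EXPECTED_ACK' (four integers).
After event 0: A_seq=189 A_ack=200 B_seq=200 B_ack=100

189 200 200 100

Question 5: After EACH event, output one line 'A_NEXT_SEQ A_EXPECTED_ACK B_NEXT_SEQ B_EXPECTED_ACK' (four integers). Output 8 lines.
189 200 200 100
264 200 200 100
264 387 387 100
264 387 387 264
386 387 387 386
386 567 567 386
482 567 567 482
482 711 711 482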